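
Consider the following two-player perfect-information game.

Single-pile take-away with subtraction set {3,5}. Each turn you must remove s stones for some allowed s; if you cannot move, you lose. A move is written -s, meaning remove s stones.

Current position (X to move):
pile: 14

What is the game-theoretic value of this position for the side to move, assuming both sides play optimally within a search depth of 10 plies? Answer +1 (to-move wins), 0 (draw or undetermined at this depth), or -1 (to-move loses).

value(14, X) = +1

p1 X@[14]: -3[11]-1 -5[9]+1*
p2 O@[9]: -3[6]-1* -5[4]-1
p3 X@[6]: -3[3]-1 -5[1]+1*
p4 O@[1] terminal -1; root [14] d10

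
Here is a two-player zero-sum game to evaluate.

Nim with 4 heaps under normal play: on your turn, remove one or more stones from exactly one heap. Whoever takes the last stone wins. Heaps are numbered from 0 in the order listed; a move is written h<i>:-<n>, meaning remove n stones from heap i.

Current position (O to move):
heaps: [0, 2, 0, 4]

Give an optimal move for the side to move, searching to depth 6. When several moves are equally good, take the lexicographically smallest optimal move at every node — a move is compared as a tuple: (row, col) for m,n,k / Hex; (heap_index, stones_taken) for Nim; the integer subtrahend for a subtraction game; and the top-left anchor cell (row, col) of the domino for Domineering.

O's best at [(0,2,0,4)]: h3:-2

[(0,2,0,4)] O move#1: h1:-1:-1/(0,1,0,4), h1:-2:-1/(0,0,0,4), h3:-1:-1/(0,2,0,3), h3:-2:+1/(0,2,0,2)*, h3:-3:-1/(0,2,0,1), h3:-4:-1/(0,2,0,0)
[(0,2,0,2)] X move#2: h1:-1:-1/(0,1,0,2)*, h1:-2:-1/(0,0,0,2), h3:-1:-1/(0,2,0,1), h3:-2:-1/(0,2,0,0)
[(0,1,0,2)] O move#3: h1:-1:-1/(0,0,0,2), h3:-1:+1/(0,1,0,1)*, h3:-2:-1/(0,1,0,0)
[(0,1,0,1)] X move#4: h1:-1:-1/(0,0,0,1)*, h3:-1:-1/(0,1,0,0)
[(0,0,0,1)] O move#5: h3:-1:+1/(0,0,0,0)*
[(0,0,0,0)] end (terminal -1, X#6); searched (0,2,0,4) to 6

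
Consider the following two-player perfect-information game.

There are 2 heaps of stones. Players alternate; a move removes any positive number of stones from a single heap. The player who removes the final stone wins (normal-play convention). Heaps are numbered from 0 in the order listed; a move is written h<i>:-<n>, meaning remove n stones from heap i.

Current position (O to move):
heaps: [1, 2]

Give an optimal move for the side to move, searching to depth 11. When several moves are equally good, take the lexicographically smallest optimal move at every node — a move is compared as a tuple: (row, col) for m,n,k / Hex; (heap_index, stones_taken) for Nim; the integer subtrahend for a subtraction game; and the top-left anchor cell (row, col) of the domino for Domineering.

O's best at [(1,2)]: h1:-1

p1 O@[(1,2)]: h0:-1[(0,2)]-1 h1:-1[(1,1)]+1* h1:-2[(1,0)]-1
p2 X@[(1,1)]: h0:-1[(0,1)]-1* h1:-1[(1,0)]-1
p3 O@[(0,1)]: h1:-1[(0,0)]+1*
p4 X@[(0,0)] terminal -1; root [(1,2)] d11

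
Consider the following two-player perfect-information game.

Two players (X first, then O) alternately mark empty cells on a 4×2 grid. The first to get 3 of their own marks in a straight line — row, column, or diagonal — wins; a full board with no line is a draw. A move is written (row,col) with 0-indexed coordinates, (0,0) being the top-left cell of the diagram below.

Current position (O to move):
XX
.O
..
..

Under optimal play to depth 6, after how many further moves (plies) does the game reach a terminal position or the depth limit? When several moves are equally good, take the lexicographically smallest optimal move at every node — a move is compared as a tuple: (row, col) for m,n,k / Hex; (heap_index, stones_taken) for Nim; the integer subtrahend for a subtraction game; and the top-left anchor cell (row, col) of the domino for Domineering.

PV length from [XX/.O/../..]: 5 plies

ply 1, O at XX/.O/../.. | (1,0)=+0→XX/OO/../..*; (2,0)=+0→XX/.O/O./..; (2,1)=+0→XX/.O/.O/..; (3,0)=+0→XX/.O/../O.; (3,1)=+0→XX/.O/../.O
ply 2, X at XX/OO/../.. | (2,0)=+0→XX/OO/X./..*; (2,1)=+0→XX/OO/.X/..; (3,0)=+0→XX/OO/../X.; (3,1)=+0→XX/OO/../.X
ply 3, O at XX/OO/X./.. | (2,1)=+0→XX/OO/XO/..*; (3,0)=+0→XX/OO/X./O.; (3,1)=+0→XX/OO/X./.O
ply 4, X at XX/OO/XO/.. | (3,0)=-1→XX/OO/XO/X.; (3,1)=+0→XX/OO/XO/.X*
ply 5, O at XX/OO/XO/.X | (3,0)=+0→XX/OO/XO/OX*
ply 6: XX/OO/XO/OX is terminal +0 (X); from XX/.O/../.. depth 6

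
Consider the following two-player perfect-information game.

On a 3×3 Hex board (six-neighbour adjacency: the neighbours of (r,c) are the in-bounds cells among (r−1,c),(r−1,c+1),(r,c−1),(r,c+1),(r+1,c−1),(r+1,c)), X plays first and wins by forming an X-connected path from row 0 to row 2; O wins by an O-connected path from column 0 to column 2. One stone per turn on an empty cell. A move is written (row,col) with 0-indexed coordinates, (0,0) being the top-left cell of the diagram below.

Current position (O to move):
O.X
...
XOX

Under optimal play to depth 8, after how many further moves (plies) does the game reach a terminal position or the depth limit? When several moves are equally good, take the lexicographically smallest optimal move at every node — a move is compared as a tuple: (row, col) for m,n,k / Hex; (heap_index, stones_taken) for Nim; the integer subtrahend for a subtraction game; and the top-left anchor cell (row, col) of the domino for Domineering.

PV length from [O.X/.../XOX]: 4 plies

ply 1, O at O.X/.../XOX | (0,1)=-1→OOX/.../XOX*; (1,0)=-1→O.X/O../XOX; (1,1)=-1→O.X/.O./XOX; (1,2)=-1→O.X/..O/XOX
ply 2, X at OOX/.../XOX | (1,0)=+1→OOX/X../XOX*; (1,1)=+1→OOX/.X./XOX; (1,2)=+1→OOX/..X/XOX
ply 3, O at OOX/X../XOX | (1,1)=-1→OOX/XO./XOX*; (1,2)=-1→OOX/X.O/XOX
ply 4, X at OOX/XO./XOX | (1,2)=+1→OOX/XOX/XOX*
ply 5: OOX/XOX/XOX is terminal -1 (O); from O.X/.../XOX depth 8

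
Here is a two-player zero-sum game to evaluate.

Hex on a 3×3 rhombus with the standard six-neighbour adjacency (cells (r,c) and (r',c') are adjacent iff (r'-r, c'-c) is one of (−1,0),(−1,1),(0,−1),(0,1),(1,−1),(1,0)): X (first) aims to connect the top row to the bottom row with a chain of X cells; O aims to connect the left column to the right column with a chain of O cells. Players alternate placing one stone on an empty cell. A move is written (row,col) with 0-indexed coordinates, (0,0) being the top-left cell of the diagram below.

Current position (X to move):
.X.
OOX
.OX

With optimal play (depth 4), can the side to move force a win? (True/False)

[.X./OOX/.OX] X move#1: (0,0):-1/XX./OOX/.OX, (0,2):+1/.XX/OOX/.OX*, (2,0):-1/.X./OOX/XOX
[.XX/OOX/.OX] end (terminal -1, O#2); searched .X./OOX/.OX to 4

X winning at [.X./OOX/.OX]: True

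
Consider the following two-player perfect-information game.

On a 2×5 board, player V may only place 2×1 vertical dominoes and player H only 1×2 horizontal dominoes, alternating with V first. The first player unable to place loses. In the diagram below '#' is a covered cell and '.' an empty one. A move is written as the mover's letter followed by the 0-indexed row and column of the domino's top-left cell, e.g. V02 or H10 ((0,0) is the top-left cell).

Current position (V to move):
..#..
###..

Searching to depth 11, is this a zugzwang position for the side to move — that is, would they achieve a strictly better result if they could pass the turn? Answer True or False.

zugzwang(..#../###.., V) = False

[..#../###..] V move#1: V03:+1/..##./####.*, V04:+1/..#.#/###.#
[..##./####.] H move#2: H00:-1/####./####.*
[####./####.] V move#3: V04:+1/#####/#####*
[#####/#####] end (terminal -1, H#4); searched ..#../###.. to 11
suppose V passes — search the same position with H to move:
pass> [..#../###..] H move#1: H00:-1/###../###.., H03:+1/..###/###..*, H13:+1/..#../#####
pass> [..###/###..] end (terminal -1, V#2); searched ..#../###.. to 11
for V: play +1, pass -1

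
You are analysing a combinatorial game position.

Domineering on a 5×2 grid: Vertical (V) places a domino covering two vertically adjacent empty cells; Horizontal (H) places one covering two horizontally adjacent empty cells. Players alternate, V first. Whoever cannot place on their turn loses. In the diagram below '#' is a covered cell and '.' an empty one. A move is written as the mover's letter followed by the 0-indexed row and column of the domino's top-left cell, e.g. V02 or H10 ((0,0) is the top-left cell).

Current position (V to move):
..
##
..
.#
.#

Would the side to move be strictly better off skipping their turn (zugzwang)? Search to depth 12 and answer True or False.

zugzwang(../##/../.#/.#, V) = False

p1 V@[../##/../.#/.#]: V20[../##/#./##/.#]-1* V30[../##/../##/##]-1
p2 H@[../##/#./##/.#]: H00[##/##/#./##/.#]+1*
p3 V@[##/##/#./##/.#] terminal -1; root [../##/../.#/.#] d12
suppose V passes — search the same position with H to move:
pass> p1 H@[../##/../.#/.#]: H00[##/##/../.#/.#]-1 H20[../##/##/.#/.#]+1*
pass> p2 V@[../##/##/.#/.#]: V30[../##/##/##/##]-1*
pass> p3 H@[../##/##/##/##]: H00[##/##/##/##/##]+1*
pass> p4 V@[##/##/##/##/##] terminal -1; root [../##/../.#/.#] d12
for V: play -1, pass -1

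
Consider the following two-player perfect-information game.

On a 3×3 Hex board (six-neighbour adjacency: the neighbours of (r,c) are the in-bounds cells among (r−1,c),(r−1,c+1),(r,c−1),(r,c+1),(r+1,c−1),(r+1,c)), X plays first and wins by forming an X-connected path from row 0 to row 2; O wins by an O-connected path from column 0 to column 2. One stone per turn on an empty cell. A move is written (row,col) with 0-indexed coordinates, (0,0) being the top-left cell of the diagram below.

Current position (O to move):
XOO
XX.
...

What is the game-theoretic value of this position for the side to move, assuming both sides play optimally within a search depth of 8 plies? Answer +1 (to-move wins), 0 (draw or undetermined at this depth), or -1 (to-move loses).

[XOO/XX./...] O move#1: (1,2):-1/XOO/XXO/...*, (2,0):-1/XOO/XX./O.., (2,1):-1/XOO/XX./.O., (2,2):-1/XOO/XX./..O
[XOO/XXO/...] X move#2: (2,0):+1/XOO/XXO/X..*, (2,1):+1/XOO/XXO/.X., (2,2):+1/XOO/XXO/..X
[XOO/XXO/X..] end (terminal -1, O#3); searched XOO/XX./... to 8

value(XOO/XX./..., O) = -1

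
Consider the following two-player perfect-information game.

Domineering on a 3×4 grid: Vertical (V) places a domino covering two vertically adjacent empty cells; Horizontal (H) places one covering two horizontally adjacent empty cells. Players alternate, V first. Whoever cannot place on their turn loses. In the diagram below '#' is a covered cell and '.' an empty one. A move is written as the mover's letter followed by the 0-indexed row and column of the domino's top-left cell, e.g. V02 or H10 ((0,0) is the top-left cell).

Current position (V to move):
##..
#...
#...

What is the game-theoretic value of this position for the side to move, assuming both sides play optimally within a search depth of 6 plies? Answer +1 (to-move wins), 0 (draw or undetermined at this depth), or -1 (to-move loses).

value(##../#.../#..., V) = +1

[##../#.../#...] V move#1: V02:+1/###./#.#./#...*, V03:-1/##.#/#..#/#..., V11:-1/##../##../##.., V12:+1/##../#.#./#.#., V13:-1/##../#..#/#..#
[###./#.#./#...] H move#2: H21:-1/###./#.#./###.*, H22:-1/###./#.#./#.##
[###./#.#./###.] V move#3: V03:+1/####/#.##/###.*, V13:+1/###./#.##/####
[####/#.##/###.] end (terminal -1, H#4); searched ##../#.../#... to 6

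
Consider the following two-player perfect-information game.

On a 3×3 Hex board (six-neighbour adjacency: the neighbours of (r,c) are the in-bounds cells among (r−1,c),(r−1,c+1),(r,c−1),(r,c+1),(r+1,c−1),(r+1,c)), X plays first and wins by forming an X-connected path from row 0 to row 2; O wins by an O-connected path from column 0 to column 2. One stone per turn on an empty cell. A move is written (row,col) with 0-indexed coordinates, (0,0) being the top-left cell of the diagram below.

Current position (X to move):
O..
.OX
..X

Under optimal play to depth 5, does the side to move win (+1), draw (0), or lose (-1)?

value(O../.OX/..X, X) = +1

p1 X@[O../.OX/..X]: (0,1)[OX./.OX/..X]-1 (0,2)[O.X/.OX/..X]+1* (1,0)[O../XOX/..X]-1 (2,0)[O../.OX/X.X]-1 (2,1)[O../.OX/.XX]-1
p2 O@[O.X/.OX/..X] terminal -1; root [O../.OX/..X] d5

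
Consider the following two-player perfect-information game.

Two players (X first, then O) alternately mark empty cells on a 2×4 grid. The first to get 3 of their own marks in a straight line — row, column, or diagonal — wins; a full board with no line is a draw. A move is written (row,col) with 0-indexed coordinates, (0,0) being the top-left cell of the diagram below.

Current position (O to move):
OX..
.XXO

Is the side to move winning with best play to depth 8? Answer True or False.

p1 O@[OX../.XXO]: (0,2)[OXO./.XXO]-1 (0,3)[OX.O/.XXO]-1 (1,0)[OX../OXXO]+0*
p2 X@[OX../OXXO]: (0,2)[OXX./OXXO]+0* (0,3)[OX.X/OXXO]+0
p3 O@[OXX./OXXO]: (0,3)[OXXO/OXXO]+0*
p4 X@[OXXO/OXXO] terminal +0; root [OX../.XXO] d8

O winning at [OX../.XXO]: False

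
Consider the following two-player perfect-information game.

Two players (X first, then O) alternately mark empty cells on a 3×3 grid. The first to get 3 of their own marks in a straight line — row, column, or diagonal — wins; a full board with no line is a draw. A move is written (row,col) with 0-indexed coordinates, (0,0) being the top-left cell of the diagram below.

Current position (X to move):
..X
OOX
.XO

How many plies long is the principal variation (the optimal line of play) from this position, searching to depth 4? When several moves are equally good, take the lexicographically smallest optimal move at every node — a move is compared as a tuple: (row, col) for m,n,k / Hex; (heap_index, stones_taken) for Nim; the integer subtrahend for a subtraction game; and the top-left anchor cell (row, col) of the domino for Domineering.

PV length from [..X/OOX/.XO]: 3 plies

ply 1, X at ..X/OOX/.XO | (0,0)=+0→X.X/OOX/.XO*; (0,1)=-1→.XX/OOX/.XO; (2,0)=-1→..X/OOX/XXO
ply 2, O at X.X/OOX/.XO | (0,1)=+0→XOX/OOX/.XO*; (2,0)=-1→X.X/OOX/OXO
ply 3, X at XOX/OOX/.XO | (2,0)=+0→XOX/OOX/XXO*
ply 4: XOX/OOX/XXO is terminal +0 (O); from ..X/OOX/.XO depth 4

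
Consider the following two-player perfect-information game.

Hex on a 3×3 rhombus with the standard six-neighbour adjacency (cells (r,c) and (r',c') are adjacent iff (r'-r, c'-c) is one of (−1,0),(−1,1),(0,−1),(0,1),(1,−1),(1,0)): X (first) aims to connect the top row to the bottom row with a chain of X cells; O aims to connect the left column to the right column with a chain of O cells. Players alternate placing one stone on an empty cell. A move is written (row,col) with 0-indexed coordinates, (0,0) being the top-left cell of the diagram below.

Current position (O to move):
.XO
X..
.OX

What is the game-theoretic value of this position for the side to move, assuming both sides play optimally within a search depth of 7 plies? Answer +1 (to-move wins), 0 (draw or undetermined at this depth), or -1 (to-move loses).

[.XO/X../.OX] O move#1: (0,0):-1/OXO/X../.OX, (1,1):-1/.XO/XO./.OX, (1,2):-1/.XO/X.O/.OX, (2,0):+1/.XO/X../OOX*
[.XO/X../OOX] X move#2: (0,0):-1/XXO/X../OOX*, (1,1):-1/.XO/XX./OOX, (1,2):-1/.XO/X.X/OOX
[XXO/X../OOX] O move#3: (1,1):+1/XXO/XO./OOX*, (1,2):+1/XXO/X.O/OOX
[XXO/XO./OOX] end (terminal -1, X#4); searched .XO/X../.OX to 7

value(.XO/X../.OX, O) = +1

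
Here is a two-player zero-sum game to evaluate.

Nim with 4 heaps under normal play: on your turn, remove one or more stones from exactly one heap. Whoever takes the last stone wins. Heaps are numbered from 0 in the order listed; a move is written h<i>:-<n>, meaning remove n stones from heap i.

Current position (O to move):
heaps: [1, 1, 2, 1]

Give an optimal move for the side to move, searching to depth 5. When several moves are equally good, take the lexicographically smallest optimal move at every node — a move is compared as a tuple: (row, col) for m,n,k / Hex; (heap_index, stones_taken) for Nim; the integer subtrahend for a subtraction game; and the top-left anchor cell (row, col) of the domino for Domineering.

O's best at [(1,1,2,1)]: h2:-1

p1 O@[(1,1,2,1)]: h0:-1[(0,1,2,1)]-1 h1:-1[(1,0,2,1)]-1 h2:-1[(1,1,1,1)]+1* h2:-2[(1,1,0,1)]-1 h3:-1[(1,1,2,0)]-1
p2 X@[(1,1,1,1)]: h0:-1[(0,1,1,1)]-1* h1:-1[(1,0,1,1)]-1 h2:-1[(1,1,0,1)]-1 h3:-1[(1,1,1,0)]-1
p3 O@[(0,1,1,1)]: h1:-1[(0,0,1,1)]+1* h2:-1[(0,1,0,1)]+1 h3:-1[(0,1,1,0)]+1
p4 X@[(0,0,1,1)]: h2:-1[(0,0,0,1)]-1* h3:-1[(0,0,1,0)]-1
p5 O@[(0,0,0,1)]: h3:-1[(0,0,0,0)]+1*
p6 X@[(0,0,0,0)] terminal -1; root [(1,1,2,1)] d5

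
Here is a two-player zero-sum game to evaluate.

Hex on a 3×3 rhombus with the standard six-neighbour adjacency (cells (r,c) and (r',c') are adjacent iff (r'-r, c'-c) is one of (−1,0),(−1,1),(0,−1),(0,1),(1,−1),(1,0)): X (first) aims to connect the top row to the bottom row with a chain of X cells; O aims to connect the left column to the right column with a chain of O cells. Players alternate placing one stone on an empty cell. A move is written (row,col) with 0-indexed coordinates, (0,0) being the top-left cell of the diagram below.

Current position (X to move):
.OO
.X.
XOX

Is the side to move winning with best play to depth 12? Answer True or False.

[.OO/.X./XOX] X move#1: (0,0):-1/XOO/.X./XOX*, (1,0):-1/.OO/XX./XOX, (1,2):-1/.OO/.XX/XOX
[XOO/.X./XOX] O move#2: (1,0):+1/XOO/OX./XOX*, (1,2):-1/XOO/.XO/XOX
[XOO/OX./XOX] end (terminal -1, X#3); searched .OO/.X./XOX to 12

X winning at [.OO/.X./XOX]: False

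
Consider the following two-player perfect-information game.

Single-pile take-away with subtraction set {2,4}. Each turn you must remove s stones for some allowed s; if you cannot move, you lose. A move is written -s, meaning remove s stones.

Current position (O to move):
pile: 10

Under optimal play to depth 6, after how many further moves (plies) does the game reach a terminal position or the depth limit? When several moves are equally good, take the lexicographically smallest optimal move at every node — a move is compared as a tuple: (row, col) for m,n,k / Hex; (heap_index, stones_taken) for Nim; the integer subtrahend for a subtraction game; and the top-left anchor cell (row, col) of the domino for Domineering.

p1 O@[10]: -2[8]-1 -4[6]+1*
p2 X@[6]: -2[4]-1* -4[2]-1
p3 O@[4]: -2[2]-1 -4[0]+1*
p4 X@[0] terminal -1; root [10] d6

PV length from [10]: 3 plies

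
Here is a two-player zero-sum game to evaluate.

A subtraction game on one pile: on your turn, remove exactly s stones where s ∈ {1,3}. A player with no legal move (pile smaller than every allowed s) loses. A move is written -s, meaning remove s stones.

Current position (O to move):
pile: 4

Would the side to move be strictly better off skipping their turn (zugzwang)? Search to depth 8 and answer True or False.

p1 O@[4]: -1[3]-1* -3[1]-1
p2 X@[3]: -1[2]+1* -3[0]+1
p3 O@[2]: -1[1]-1*
p4 X@[1]: -1[0]+1*
p5 O@[0] terminal -1; root [4] d8
pass branch (X moves first from the same position):
  | p1 X@[4]: -1[3]-1* -3[1]-1
  | p2 O@[3]: -1[2]+1* -3[0]+1
  | p3 X@[2]: -1[1]-1*
  | p4 O@[1]: -1[0]+1*
  | p5 X@[0] terminal -1; root [4] d8
O moving scores -1; O passing scores +1

zugzwang(4, O) = True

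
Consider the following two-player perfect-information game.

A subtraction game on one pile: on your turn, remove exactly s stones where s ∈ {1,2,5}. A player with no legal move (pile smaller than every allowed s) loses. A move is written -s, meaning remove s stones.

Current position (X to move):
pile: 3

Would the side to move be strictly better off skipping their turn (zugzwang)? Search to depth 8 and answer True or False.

[3] X move#1: -1:-1/2*, -2:-1/1
[2] O move#2: -1:-1/1, -2:+1/0*
[0] end (terminal -1, X#3); searched 3 to 8
pass branch (O moves first from the same position):
  | [3] O move#1: -1:-1/2*, -2:-1/1
  | [2] X move#2: -1:-1/1, -2:+1/0*
  | [0] end (terminal -1, O#3); searched 3 to 8
X moving scores -1; X passing scores +1

zugzwang(3, X) = True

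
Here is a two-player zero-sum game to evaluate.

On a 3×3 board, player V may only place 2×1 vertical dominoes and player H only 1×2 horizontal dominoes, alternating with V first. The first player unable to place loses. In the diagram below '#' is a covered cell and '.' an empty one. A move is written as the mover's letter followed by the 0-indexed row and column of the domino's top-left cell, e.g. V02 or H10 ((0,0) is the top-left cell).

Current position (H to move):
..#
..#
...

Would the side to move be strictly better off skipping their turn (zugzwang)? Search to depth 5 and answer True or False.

ply 1, H at ..#/..#/... | H00=-1→###/..#/...; H10=+1→..#/###/...*; H20=-1→..#/..#/##.; H21=-1→..#/..#/.##
ply 2: ..#/###/... is terminal -1 (V); from ..#/..#/... depth 5
suppose H passes — search the same position with V to move:
pass> ply 1, V at ..#/..#/... | V00=+1→#.#/#.#/...*; V01=+1→.##/.##/...; V10=+1→..#/#.#/#..; V11=+1→..#/.##/.#.
pass> ply 2, H at #.#/#.#/... | H20=-1→#.#/#.#/##.*; H21=-1→#.#/#.#/.##
pass> ply 3, V at #.#/#.#/##. | V01=+1→###/###/##.*
pass> ply 4: ###/###/##. is terminal -1 (H); from ..#/..#/... depth 5
for H: play +1, pass -1

zugzwang(..#/..#/..., H) = False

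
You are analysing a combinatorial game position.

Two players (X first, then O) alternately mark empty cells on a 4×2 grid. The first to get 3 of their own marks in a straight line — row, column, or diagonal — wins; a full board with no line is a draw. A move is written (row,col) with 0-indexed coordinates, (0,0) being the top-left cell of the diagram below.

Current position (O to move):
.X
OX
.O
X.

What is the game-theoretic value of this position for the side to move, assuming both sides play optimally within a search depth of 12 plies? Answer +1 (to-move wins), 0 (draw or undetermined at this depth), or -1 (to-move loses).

[.X/OX/.O/X.] O move#1: (0,0):+0/OX/OX/.O/X.*, (2,0):+0/.X/OX/OO/X., (3,1):+0/.X/OX/.O/XO
[OX/OX/.O/X.] X move#2: (2,0):+0/OX/OX/XO/X.*, (3,1):-1/OX/OX/.O/XX
[OX/OX/XO/X.] O move#3: (3,1):+0/OX/OX/XO/XO*
[OX/OX/XO/XO] end (terminal +0, X#4); searched .X/OX/.O/X. to 12

value(.X/OX/.O/X., O) = 0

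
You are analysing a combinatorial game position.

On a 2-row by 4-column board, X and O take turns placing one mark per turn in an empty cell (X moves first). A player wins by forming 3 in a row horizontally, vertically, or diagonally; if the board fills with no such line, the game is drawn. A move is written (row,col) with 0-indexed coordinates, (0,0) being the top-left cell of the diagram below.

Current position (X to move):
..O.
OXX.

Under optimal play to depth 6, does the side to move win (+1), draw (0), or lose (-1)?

value(..O./OXX., X) = +1

[..O./OXX.] X move#1: (0,0):+0/X.O./OXX., (0,1):+0/.XO./OXX., (0,3):+0/..OX/OXX., (1,3):+1/..O./OXXX*
[..O./OXXX] end (terminal -1, O#2); searched ..O./OXX. to 6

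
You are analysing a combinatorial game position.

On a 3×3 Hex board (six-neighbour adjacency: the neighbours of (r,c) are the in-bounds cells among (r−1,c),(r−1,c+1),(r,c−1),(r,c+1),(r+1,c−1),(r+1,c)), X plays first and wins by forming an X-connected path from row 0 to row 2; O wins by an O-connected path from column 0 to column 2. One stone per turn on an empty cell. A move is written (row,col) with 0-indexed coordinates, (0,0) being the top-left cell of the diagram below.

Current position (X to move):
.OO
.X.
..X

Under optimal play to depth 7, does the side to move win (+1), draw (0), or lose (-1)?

value(.OO/.X./..X, X) = -1

[.OO/.X./..X] X move#1: (0,0):-1/XOO/.X./..X*, (1,0):-1/.OO/XX./..X, (1,2):-1/.OO/.XX/..X, (2,0):-1/.OO/.X./X.X, (2,1):-1/.OO/.X./.XX
[XOO/.X./..X] O move#2: (1,0):+1/XOO/OX./..X*, (1,2):-1/XOO/.XO/..X, (2,0):-1/XOO/.X./O.X, (2,1):-1/XOO/.X./.OX
[XOO/OX./..X] end (terminal -1, X#3); searched .OO/.X./..X to 7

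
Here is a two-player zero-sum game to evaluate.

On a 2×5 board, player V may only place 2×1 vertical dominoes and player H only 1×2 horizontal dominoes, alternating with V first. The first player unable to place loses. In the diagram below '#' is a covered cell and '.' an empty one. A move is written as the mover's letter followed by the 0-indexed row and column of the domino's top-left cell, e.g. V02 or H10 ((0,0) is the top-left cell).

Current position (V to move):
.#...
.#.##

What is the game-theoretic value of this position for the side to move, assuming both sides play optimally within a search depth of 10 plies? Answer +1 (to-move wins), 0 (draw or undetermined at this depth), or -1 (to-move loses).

p1 V@[.#.../.#.##]: V00[##.../##.##]-1 V02[.##../.####]+1*
p2 H@[.##../.####]: H03[.####/.####]-1*
p3 V@[.####/.####]: V00[#####/#####]+1*
p4 H@[#####/#####] terminal -1; root [.#.../.#.##] d10

value(.#.../.#.##, V) = +1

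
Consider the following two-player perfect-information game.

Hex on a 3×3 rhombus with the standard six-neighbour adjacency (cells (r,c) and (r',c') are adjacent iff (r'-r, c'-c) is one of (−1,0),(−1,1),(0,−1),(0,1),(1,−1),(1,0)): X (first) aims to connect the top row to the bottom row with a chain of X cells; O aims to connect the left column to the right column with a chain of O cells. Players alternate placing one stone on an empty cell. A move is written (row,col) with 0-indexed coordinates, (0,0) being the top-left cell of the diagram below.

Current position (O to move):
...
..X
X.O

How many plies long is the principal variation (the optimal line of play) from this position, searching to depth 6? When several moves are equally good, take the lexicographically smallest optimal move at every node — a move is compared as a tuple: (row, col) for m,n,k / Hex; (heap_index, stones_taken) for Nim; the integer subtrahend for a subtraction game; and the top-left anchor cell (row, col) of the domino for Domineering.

PV length from [.../..X/X.O]: 4 plies

ply 1, O at .../..X/X.O | (0,0)=-1→O../..X/X.O*; (0,1)=-1→.O./..X/X.O; (0,2)=-1→..O/..X/X.O; (1,0)=-1→.../O.X/X.O; (1,1)=-1→.../.OX/X.O; (2,1)=-1→.../..X/XOO
ply 2, X at O../..X/X.O | (0,1)=+1→OX./..X/X.O*; (0,2)=+1→O.X/..X/X.O; (1,0)=+1→O../X.X/X.O; (1,1)=+1→O../.XX/X.O; (2,1)=+1→O../..X/XXO
ply 3, O at OX./..X/X.O | (0,2)=-1→OXO/..X/X.O*; (1,0)=-1→OX./O.X/X.O; (1,1)=-1→OX./.OX/X.O; (2,1)=-1→OX./..X/XOO
ply 4, X at OXO/..X/X.O | (1,0)=+1→OXO/X.X/X.O*; (1,1)=+1→OXO/.XX/X.O; (2,1)=+1→OXO/..X/XXO
ply 5: OXO/X.X/X.O is terminal -1 (O); from .../..X/X.O depth 6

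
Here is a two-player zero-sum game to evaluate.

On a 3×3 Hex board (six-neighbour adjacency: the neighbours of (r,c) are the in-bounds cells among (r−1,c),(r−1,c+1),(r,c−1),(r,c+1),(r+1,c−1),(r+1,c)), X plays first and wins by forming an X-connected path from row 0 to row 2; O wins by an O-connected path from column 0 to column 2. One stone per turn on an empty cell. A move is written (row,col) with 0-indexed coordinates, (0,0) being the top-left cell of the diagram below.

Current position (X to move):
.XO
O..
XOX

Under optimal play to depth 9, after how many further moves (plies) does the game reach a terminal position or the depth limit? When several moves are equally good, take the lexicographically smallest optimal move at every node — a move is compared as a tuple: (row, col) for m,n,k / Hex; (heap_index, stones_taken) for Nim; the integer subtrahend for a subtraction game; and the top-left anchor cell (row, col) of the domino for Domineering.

ply 1, X at .XO/O../XOX | (0,0)=-1→XXO/O../XOX; (1,1)=+1→.XO/OX./XOX*; (1,2)=-1→.XO/O.X/XOX
ply 2: .XO/OX./XOX is terminal -1 (O); from .XO/O../XOX depth 9

PV length from [.XO/O../XOX]: 1 ply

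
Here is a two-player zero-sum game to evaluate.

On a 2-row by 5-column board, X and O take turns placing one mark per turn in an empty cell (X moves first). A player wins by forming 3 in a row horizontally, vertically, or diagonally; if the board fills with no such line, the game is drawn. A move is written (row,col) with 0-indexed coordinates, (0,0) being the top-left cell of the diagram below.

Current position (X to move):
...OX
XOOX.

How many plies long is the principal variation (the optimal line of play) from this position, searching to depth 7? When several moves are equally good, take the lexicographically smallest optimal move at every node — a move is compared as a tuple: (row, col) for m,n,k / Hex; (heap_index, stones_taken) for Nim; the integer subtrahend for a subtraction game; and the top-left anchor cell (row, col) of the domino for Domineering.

p1 X@[...OX/XOOX.]: (0,0)[X..OX/XOOX.]+0* (0,1)[.X.OX/XOOX.]+0 (0,2)[..XOX/XOOX.]+0 (1,4)[...OX/XOOXX]+0
p2 O@[X..OX/XOOX.]: (0,1)[XO.OX/XOOX.]+0* (0,2)[X.OOX/XOOX.]+0 (1,4)[X..OX/XOOXO]+0
p3 X@[XO.OX/XOOX.]: (0,2)[XOXOX/XOOX.]+0* (1,4)[XO.OX/XOOXX]-1
p4 O@[XOXOX/XOOX.]: (1,4)[XOXOX/XOOXO]+0*
p5 X@[XOXOX/XOOXO] terminal +0; root [...OX/XOOX.] d7

PV length from [...OX/XOOX.]: 4 plies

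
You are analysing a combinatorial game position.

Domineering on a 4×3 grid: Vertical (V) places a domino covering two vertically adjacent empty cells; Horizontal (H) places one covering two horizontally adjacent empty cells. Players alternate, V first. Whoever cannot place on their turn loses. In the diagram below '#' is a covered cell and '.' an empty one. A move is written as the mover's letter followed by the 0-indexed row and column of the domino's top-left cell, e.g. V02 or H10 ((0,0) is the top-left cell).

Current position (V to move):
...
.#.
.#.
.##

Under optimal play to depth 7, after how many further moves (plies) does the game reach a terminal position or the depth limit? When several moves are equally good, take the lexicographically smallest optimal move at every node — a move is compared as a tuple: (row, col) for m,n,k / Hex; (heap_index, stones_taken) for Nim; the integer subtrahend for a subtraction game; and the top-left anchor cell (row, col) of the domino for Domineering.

PV length from [.../.#./.#./.##]: 3 plies

p1 V@[.../.#./.#./.##]: V00[#../##./.#./.##]+1* V02[..#/.##/.#./.##]+1 V10[.../##./##./.##]+1 V12[.../.##/.##/.##]+1 V20[.../.#./##./###]+1
p2 H@[#../##./.#./.##]: H01[###/##./.#./.##]-1*
p3 V@[###/##./.#./.##]: V12[###/###/.##/.##]+1* V20[###/##./##./###]+1
p4 H@[###/###/.##/.##] terminal -1; root [.../.#./.#./.##] d7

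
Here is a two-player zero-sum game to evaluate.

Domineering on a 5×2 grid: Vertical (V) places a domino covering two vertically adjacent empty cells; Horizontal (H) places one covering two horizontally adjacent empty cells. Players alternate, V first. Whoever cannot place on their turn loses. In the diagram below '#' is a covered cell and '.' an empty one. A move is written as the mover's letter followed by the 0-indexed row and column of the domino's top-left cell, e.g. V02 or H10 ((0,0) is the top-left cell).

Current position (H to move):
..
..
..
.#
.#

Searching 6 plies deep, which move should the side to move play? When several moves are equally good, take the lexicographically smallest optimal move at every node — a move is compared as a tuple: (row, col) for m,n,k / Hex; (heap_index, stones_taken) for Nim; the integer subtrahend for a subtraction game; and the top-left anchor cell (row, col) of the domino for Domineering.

H's best at [../../../.#/.#]: H10

ply 1, H at ../../../.#/.# | H00=-1→##/../../.#/.#; H10=+1→../##/../.#/.#*; H20=-1→../../##/.#/.#
ply 2, V at ../##/../.#/.# | V20=-1→../##/#./##/.#*; V30=-1→../##/../##/##
ply 3, H at ../##/#./##/.# | H00=+1→##/##/#./##/.#*
ply 4: ##/##/#./##/.# is terminal -1 (V); from ../../../.#/.# depth 6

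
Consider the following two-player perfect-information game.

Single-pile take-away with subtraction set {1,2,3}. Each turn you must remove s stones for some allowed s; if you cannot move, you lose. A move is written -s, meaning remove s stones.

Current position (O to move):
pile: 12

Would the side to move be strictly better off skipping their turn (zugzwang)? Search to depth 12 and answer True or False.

zugzwang(12, O) = True

[12] O move#1: -1:-1/11*, -2:-1/10, -3:-1/9
[11] X move#2: -1:-1/10, -2:-1/9, -3:+1/8*
[8] O move#3: -1:-1/7*, -2:-1/6, -3:-1/5
[7] X move#4: -1:-1/6, -2:-1/5, -3:+1/4*
[4] O move#5: -1:-1/3*, -2:-1/2, -3:-1/1
[3] X move#6: -1:-1/2, -2:-1/1, -3:+1/0*
[0] end (terminal -1, O#7); searched 12 to 12
suppose O passes — search the same position with X to move:
pass> [12] X move#1: -1:-1/11*, -2:-1/10, -3:-1/9
pass> [11] O move#2: -1:-1/10, -2:-1/9, -3:+1/8*
pass> [8] X move#3: -1:-1/7*, -2:-1/6, -3:-1/5
pass> [7] O move#4: -1:-1/6, -2:-1/5, -3:+1/4*
pass> [4] X move#5: -1:-1/3*, -2:-1/2, -3:-1/1
pass> [3] O move#6: -1:-1/2, -2:-1/1, -3:+1/0*
pass> [0] end (terminal -1, X#7); searched 12 to 12
for O: play -1, pass +1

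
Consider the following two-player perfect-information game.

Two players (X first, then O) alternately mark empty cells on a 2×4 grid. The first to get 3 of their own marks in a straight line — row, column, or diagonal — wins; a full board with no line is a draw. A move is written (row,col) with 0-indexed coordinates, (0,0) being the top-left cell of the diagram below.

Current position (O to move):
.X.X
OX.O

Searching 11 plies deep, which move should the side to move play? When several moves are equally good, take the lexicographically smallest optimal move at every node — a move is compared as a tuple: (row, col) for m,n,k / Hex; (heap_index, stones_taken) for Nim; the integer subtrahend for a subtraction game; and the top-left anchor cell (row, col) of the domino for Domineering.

O's best at [.X.X/OX.O]: (0,2)

[.X.X/OX.O] O move#1: (0,0):-1/OX.X/OX.O, (0,2):+0/.XOX/OX.O*, (1,2):-1/.X.X/OXOO
[.XOX/OX.O] X move#2: (0,0):+0/XXOX/OX.O*, (1,2):+0/.XOX/OXXO
[XXOX/OX.O] O move#3: (1,2):+0/XXOX/OXOO*
[XXOX/OXOO] end (terminal +0, X#4); searched .X.X/OX.O to 11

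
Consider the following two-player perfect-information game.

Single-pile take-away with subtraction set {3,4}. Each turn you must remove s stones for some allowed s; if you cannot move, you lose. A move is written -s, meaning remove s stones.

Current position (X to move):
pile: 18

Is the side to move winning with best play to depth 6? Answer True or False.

X winning at [18]: True

[18] X move#1: -3:+1/15*, -4:+1/14
[15] O move#2: -3:-1/12*, -4:-1/11
[12] X move#3: -3:+1/9*, -4:+1/8
[9] O move#4: -3:-1/6*, -4:-1/5
[6] X move#5: -3:-1/3, -4:+1/2*
[2] end (terminal -1, O#6); searched 18 to 6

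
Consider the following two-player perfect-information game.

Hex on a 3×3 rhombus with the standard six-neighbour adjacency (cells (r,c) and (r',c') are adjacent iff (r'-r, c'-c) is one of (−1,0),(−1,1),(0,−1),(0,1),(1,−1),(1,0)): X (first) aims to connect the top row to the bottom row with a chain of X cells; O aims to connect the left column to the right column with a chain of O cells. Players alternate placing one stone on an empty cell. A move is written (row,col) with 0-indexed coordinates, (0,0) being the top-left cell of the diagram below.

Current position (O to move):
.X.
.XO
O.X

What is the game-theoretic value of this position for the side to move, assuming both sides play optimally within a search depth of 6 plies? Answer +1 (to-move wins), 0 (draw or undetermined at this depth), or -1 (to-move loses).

[.X./.XO/O.X] O move#1: (0,0):-1/OX./.XO/O.X, (0,2):-1/.XO/.XO/O.X, (1,0):-1/.X./OXO/O.X, (2,1):+1/.X./.XO/OOX*
[.X./.XO/OOX] end (terminal -1, X#2); searched .X./.XO/O.X to 6

value(.X./.XO/O.X, O) = +1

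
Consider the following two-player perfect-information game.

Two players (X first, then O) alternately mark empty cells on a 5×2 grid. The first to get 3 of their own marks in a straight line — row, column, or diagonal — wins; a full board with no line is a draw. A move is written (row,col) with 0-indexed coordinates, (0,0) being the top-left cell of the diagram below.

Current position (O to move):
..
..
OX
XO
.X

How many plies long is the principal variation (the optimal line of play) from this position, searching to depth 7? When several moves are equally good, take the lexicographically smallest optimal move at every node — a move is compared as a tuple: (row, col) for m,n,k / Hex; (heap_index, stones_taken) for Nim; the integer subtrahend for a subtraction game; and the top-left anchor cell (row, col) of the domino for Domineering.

ply 1, O at ../../OX/XO/.X | (0,0)=+0→O./../OX/XO/.X*; (0,1)=+0→.O/../OX/XO/.X; (1,0)=+0→../O./OX/XO/.X; (1,1)=+0→../.O/OX/XO/.X; (4,0)=+0→../../OX/XO/OX
ply 2, X at O./../OX/XO/.X | (0,1)=-1→OX/../OX/XO/.X; (1,0)=+0→O./X./OX/XO/.X*; (1,1)=-1→O./.X/OX/XO/.X; (4,0)=-1→O./../OX/XO/XX
ply 3, O at O./X./OX/XO/.X | (0,1)=+0→OO/X./OX/XO/.X*; (1,1)=+0→O./XO/OX/XO/.X; (4,0)=+0→O./X./OX/XO/OX
ply 4, X at OO/X./OX/XO/.X | (1,1)=+0→OO/XX/OX/XO/.X*; (4,0)=+0→OO/X./OX/XO/XX
ply 5, O at OO/XX/OX/XO/.X | (4,0)=+0→OO/XX/OX/XO/OX*
ply 6: OO/XX/OX/XO/OX is terminal +0 (X); from ../../OX/XO/.X depth 7

PV length from [../../OX/XO/.X]: 5 plies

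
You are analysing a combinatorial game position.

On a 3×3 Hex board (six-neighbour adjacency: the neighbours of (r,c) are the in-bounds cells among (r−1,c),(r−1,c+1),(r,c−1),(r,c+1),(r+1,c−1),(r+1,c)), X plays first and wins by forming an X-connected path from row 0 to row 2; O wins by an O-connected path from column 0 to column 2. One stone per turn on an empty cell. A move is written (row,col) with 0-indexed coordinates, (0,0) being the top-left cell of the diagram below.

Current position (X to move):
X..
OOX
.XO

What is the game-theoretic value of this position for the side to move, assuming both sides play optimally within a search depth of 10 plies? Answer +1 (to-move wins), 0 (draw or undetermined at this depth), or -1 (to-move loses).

value(X../OOX/.XO, X) = +1

p1 X@[X../OOX/.XO]: (0,1)[XX./OOX/.XO]-1 (0,2)[X.X/OOX/.XO]+1* (2,0)[X../OOX/XXO]-1
p2 O@[X.X/OOX/.XO] terminal -1; root [X../OOX/.XO] d10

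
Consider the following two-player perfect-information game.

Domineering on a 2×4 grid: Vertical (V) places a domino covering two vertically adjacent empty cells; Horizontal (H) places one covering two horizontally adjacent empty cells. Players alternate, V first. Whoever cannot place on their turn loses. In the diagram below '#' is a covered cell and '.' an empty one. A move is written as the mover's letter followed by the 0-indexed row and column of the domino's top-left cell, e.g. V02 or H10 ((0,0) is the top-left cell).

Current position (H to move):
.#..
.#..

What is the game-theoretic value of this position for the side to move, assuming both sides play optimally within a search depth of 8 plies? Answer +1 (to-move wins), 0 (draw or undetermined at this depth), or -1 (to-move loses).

value(.#../.#.., H) = +1

[.#../.#..] H move#1: H02:+1/.###/.#..*, H12:+1/.#../.###
[.###/.#..] V move#2: V00:-1/####/##..*
[####/##..] H move#3: H12:+1/####/####*
[####/####] end (terminal -1, V#4); searched .#../.#.. to 8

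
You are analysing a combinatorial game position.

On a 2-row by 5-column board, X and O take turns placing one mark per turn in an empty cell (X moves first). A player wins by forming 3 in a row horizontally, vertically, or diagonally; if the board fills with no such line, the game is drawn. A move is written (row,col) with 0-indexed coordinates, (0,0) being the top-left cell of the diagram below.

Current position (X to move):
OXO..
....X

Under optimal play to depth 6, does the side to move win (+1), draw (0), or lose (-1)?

value(OXO../....X, X) = 0

[OXO../....X] X move#1: (0,3):+0/OXOX./....X*, (0,4):+0/OXO.X/....X, (1,0):+0/OXO../X...X, (1,1):+0/OXO../.X..X, (1,2):+0/OXO../..X.X, (1,3):+0/OXO../...XX
[OXOX./....X] O move#2: (0,4):+0/OXOXO/....X*, (1,0):+0/OXOX./O...X, (1,1):+0/OXOX./.O..X, (1,2):+0/OXOX./..O.X, (1,3):+0/OXOX./...OX
[OXOXO/....X] X move#3: (1,0):+0/OXOXO/X...X*, (1,1):+0/OXOXO/.X..X, (1,2):+0/OXOXO/..X.X, (1,3):+0/OXOXO/...XX
[OXOXO/X...X] O move#4: (1,1):+0/OXOXO/XO..X*, (1,2):+0/OXOXO/X.O.X, (1,3):+0/OXOXO/X..OX
[OXOXO/XO..X] X move#5: (1,2):+0/OXOXO/XOX.X*, (1,3):+0/OXOXO/XO.XX
[OXOXO/XOX.X] O move#6: (1,3):+0/OXOXO/XOXOX*
[OXOXO/XOXOX] end (terminal +0, X#7); searched OXO../....X to 6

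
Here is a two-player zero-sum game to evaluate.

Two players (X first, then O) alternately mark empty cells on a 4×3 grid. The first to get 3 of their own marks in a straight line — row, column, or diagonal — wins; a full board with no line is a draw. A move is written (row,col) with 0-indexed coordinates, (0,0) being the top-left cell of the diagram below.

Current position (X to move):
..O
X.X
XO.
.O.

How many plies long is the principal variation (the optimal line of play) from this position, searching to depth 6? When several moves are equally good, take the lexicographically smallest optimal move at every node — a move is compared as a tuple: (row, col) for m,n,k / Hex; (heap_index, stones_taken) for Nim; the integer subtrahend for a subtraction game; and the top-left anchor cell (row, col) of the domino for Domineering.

[..O/X.X/XO./.O.] X move#1: (0,0):+1/X.O/X.X/XO./.O.*, (0,1):-1/.XO/X.X/XO./.O., (1,1):+1/..O/XXX/XO./.O., (2,2):-1/..O/X.X/XOX/.O., (3,0):+1/..O/X.X/XO./XO., (3,2):-1/..O/X.X/XO./.OX
[X.O/X.X/XO./.O.] end (terminal -1, O#2); searched ..O/X.X/XO./.O. to 6

PV length from [..O/X.X/XO./.O.]: 1 ply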